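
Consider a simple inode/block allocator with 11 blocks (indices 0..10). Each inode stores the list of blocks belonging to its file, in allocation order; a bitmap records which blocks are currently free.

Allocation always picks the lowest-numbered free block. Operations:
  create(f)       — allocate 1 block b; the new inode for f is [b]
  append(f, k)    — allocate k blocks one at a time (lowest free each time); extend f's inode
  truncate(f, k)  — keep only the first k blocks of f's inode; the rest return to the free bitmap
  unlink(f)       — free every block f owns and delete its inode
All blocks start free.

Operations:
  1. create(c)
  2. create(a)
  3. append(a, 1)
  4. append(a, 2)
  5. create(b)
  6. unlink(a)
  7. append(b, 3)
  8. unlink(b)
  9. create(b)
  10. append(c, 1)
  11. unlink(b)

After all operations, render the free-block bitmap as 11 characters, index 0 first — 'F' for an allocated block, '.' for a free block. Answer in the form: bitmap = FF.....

after create(c) → c:[0]  free=[F..........]
after create(a) → a:[1], c:[0]  free=[FF.........]
after append(a, 1) → a:[1, 2], c:[0]  free=[FFF........]
after append(a, 2) → a:[1, 2, 3, 4], c:[0]  free=[FFFFF......]
after create(b) → a:[1, 2, 3, 4], b:[5], c:[0]  free=[FFFFFF.....]
after unlink(a) → b:[5], c:[0]  free=[F....F.....]
after append(b, 3) → b:[5, 1, 2, 3], c:[0]  free=[FFFF.F.....]
after unlink(b) → c:[0]  free=[F..........]
after create(b) → b:[1], c:[0]  free=[FF.........]
after append(c, 1) → b:[1], c:[0, 2]  free=[FFF........]
after unlink(b) → c:[0, 2]  free=[F.F........]

bitmap = F.F........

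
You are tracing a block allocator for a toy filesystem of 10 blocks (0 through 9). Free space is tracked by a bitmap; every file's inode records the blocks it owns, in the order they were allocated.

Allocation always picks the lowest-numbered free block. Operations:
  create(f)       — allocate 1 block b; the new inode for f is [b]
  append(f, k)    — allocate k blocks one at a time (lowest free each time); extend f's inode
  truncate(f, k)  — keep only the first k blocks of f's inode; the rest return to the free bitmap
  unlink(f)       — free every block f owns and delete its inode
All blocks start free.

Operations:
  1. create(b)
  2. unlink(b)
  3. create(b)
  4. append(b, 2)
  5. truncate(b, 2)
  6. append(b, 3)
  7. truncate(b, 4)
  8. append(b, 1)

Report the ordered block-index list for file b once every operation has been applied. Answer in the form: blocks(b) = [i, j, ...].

blocks(b) = [0, 1, 2, 3, 4]

create(b): bitmap=F......... | b=[0]
unlink(b): bitmap=.......... | 
create(b): bitmap=F......... | b=[0]
append(b, 2): bitmap=FFF....... | b=[0, 1, 2]
truncate(b, 2): bitmap=FF........ | b=[0, 1]
append(b, 3): bitmap=FFFFF..... | b=[0, 1, 2, 3, 4]
truncate(b, 4): bitmap=FFFF...... | b=[0, 1, 2, 3]
append(b, 1): bitmap=FFFFF..... | b=[0, 1, 2, 3, 4]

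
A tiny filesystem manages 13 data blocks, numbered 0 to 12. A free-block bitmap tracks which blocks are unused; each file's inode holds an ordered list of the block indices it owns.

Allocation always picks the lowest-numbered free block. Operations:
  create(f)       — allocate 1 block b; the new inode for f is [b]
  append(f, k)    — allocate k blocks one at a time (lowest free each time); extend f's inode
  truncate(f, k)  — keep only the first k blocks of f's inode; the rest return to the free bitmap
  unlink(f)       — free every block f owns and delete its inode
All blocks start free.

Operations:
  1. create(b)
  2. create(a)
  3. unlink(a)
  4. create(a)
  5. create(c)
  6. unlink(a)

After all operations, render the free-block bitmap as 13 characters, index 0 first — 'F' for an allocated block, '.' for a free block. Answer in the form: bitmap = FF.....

[1] create(b) — b=0 (map F............)
[2] create(a) — a=1 b=0 (map FF...........)
[3] unlink(a) — b=0 (map F............)
[4] create(a) — a=1 b=0 (map FF...........)
[5] create(c) — a=1 b=0 c=2 (map FFF..........)
[6] unlink(a) — b=0 c=2 (map F.F..........)

bitmap = F.F..........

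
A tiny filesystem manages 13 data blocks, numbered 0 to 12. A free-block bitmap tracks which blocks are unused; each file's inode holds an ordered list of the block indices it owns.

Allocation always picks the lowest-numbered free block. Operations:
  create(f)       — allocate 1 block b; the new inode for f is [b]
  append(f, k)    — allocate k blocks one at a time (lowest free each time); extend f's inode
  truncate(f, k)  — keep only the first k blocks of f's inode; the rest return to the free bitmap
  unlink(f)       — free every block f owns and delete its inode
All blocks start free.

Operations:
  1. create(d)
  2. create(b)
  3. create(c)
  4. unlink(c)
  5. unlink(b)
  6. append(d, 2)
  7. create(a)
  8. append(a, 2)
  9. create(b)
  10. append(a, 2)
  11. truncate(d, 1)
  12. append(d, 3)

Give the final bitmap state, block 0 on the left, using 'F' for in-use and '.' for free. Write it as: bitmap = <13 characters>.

  1. create(d)  ⇒  F............  {d→[0]}
  2. create(b)  ⇒  FF...........  {b→[1]; d→[0]}
  3. create(c)  ⇒  FFF..........  {b→[1]; c→[2]; d→[0]}
  4. unlink(c)  ⇒  FF...........  {b→[1]; d→[0]}
  5. unlink(b)  ⇒  F............  {d→[0]}
  6. append(d, 2)  ⇒  FFF..........  {d→[0, 1, 2]}
  7. create(a)  ⇒  FFFF.........  {a→[3]; d→[0, 1, 2]}
  8. append(a, 2)  ⇒  FFFFFF.......  {a→[3, 4, 5]; d→[0, 1, 2]}
  9. create(b)  ⇒  FFFFFFF......  {a→[3, 4, 5]; b→[6]; d→[0, 1, 2]}
  10. append(a, 2)  ⇒  FFFFFFFFF....  {a→[3, 4, 5, 7, 8]; b→[6]; d→[0, 1, 2]}
  11. truncate(d, 1)  ⇒  F..FFFFFF....  {a→[3, 4, 5, 7, 8]; b→[6]; d→[0]}
  12. append(d, 3)  ⇒  FFFFFFFFFF...  {a→[3, 4, 5, 7, 8]; b→[6]; d→[0, 1, 2, 9]}

bitmap = FFFFFFFFFF...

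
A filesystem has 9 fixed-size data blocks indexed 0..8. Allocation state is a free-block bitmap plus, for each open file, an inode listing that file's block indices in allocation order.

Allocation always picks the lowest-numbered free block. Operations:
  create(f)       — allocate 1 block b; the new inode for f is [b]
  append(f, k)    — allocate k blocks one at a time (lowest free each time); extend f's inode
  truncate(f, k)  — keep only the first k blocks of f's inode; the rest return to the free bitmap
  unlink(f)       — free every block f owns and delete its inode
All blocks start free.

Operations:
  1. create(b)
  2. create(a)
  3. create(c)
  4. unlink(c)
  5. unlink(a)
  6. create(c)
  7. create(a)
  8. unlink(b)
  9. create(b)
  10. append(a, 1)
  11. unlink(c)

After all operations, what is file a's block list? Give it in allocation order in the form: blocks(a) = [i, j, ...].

blocks(a) = [2, 3]

create(b): bitmap=F........ | b=[0]
create(a): bitmap=FF....... | a=[1] b=[0]
create(c): bitmap=FFF...... | a=[1] b=[0] c=[2]
unlink(c): bitmap=FF....... | a=[1] b=[0]
unlink(a): bitmap=F........ | b=[0]
create(c): bitmap=FF....... | b=[0] c=[1]
create(a): bitmap=FFF...... | a=[2] b=[0] c=[1]
unlink(b): bitmap=.FF...... | a=[2] c=[1]
create(b): bitmap=FFF...... | a=[2] b=[0] c=[1]
append(a, 1): bitmap=FFFF..... | a=[2, 3] b=[0] c=[1]
unlink(c): bitmap=F.FF..... | a=[2, 3] b=[0]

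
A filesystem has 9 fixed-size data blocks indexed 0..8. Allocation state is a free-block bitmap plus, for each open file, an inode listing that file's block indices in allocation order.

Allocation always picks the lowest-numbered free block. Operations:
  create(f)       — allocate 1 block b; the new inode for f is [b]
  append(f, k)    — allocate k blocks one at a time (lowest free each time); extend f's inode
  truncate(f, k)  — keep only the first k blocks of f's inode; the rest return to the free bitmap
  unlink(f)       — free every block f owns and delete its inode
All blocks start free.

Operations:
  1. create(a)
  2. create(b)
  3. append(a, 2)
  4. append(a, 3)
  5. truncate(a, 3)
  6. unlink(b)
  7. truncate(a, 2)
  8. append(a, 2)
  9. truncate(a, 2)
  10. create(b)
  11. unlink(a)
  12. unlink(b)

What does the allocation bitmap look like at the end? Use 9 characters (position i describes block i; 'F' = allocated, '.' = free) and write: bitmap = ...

after create(a) → a:[0]  free=[F........]
after create(b) → a:[0], b:[1]  free=[FF.......]
after append(a, 2) → a:[0, 2, 3], b:[1]  free=[FFFF.....]
after append(a, 3) → a:[0, 2, 3, 4, 5, 6], b:[1]  free=[FFFFFFF..]
after truncate(a, 3) → a:[0, 2, 3], b:[1]  free=[FFFF.....]
after unlink(b) → a:[0, 2, 3]  free=[F.FF.....]
after truncate(a, 2) → a:[0, 2]  free=[F.F......]
after append(a, 2) → a:[0, 2, 1, 3]  free=[FFFF.....]
after truncate(a, 2) → a:[0, 2]  free=[F.F......]
after create(b) → a:[0, 2], b:[1]  free=[FFF......]
after unlink(a) → b:[1]  free=[.F.......]
after unlink(b) →   free=[.........]

bitmap = .........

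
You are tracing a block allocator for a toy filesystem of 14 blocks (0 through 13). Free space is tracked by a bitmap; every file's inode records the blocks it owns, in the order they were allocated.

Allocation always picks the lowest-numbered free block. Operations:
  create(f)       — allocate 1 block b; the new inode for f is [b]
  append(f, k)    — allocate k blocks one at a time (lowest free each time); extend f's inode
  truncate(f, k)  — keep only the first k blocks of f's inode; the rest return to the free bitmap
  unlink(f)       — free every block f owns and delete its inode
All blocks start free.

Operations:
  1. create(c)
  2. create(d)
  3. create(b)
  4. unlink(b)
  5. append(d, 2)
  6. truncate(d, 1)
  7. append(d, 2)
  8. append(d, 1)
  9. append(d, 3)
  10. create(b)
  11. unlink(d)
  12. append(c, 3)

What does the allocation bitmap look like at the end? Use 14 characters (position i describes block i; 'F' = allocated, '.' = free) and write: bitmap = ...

bitmap = FFFF....F.....

  1. create(c)  ⇒  F.............  {c→[0]}
  2. create(d)  ⇒  FF............  {c→[0]; d→[1]}
  3. create(b)  ⇒  FFF...........  {b→[2]; c→[0]; d→[1]}
  4. unlink(b)  ⇒  FF............  {c→[0]; d→[1]}
  5. append(d, 2)  ⇒  FFFF..........  {c→[0]; d→[1, 2, 3]}
  6. truncate(d, 1)  ⇒  FF............  {c→[0]; d→[1]}
  7. append(d, 2)  ⇒  FFFF..........  {c→[0]; d→[1, 2, 3]}
  8. append(d, 1)  ⇒  FFFFF.........  {c→[0]; d→[1, 2, 3, 4]}
  9. append(d, 3)  ⇒  FFFFFFFF......  {c→[0]; d→[1, 2, 3, 4, 5, 6, 7]}
  10. create(b)  ⇒  FFFFFFFFF.....  {b→[8]; c→[0]; d→[1, 2, 3, 4, 5, 6, 7]}
  11. unlink(d)  ⇒  F.......F.....  {b→[8]; c→[0]}
  12. append(c, 3)  ⇒  FFFF....F.....  {b→[8]; c→[0, 1, 2, 3]}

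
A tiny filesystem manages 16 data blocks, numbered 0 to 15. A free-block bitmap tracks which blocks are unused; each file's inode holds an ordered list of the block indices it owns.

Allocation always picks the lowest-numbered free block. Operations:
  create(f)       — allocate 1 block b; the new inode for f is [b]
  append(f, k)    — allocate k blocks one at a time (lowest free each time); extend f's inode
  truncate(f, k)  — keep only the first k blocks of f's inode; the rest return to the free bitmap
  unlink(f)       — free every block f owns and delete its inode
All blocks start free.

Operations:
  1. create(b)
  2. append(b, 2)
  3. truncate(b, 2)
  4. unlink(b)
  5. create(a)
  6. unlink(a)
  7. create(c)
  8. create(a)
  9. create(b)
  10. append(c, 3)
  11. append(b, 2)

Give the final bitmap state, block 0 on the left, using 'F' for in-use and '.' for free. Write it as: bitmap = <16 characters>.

  1. create(b)  ⇒  F...............  {b→[0]}
  2. append(b, 2)  ⇒  FFF.............  {b→[0, 1, 2]}
  3. truncate(b, 2)  ⇒  FF..............  {b→[0, 1]}
  4. unlink(b)  ⇒  ................  {}
  5. create(a)  ⇒  F...............  {a→[0]}
  6. unlink(a)  ⇒  ................  {}
  7. create(c)  ⇒  F...............  {c→[0]}
  8. create(a)  ⇒  FF..............  {a→[1]; c→[0]}
  9. create(b)  ⇒  FFF.............  {a→[1]; b→[2]; c→[0]}
  10. append(c, 3)  ⇒  FFFFFF..........  {a→[1]; b→[2]; c→[0, 3, 4, 5]}
  11. append(b, 2)  ⇒  FFFFFFFF........  {a→[1]; b→[2, 6, 7]; c→[0, 3, 4, 5]}

bitmap = FFFFFFFF........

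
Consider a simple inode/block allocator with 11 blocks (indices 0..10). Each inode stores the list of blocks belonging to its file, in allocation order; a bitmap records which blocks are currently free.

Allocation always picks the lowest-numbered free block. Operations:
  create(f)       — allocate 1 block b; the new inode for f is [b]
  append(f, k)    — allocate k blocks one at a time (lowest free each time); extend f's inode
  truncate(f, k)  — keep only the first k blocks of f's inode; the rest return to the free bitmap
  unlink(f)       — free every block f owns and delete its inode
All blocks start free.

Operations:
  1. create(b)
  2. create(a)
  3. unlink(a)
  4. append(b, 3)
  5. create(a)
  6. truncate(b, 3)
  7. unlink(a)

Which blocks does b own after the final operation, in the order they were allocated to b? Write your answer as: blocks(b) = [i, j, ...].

after create(b) → b:[0]  free=[F..........]
after create(a) → a:[1], b:[0]  free=[FF.........]
after unlink(a) → b:[0]  free=[F..........]
after append(b, 3) → b:[0, 1, 2, 3]  free=[FFFF.......]
after create(a) → a:[4], b:[0, 1, 2, 3]  free=[FFFFF......]
after truncate(b, 3) → a:[4], b:[0, 1, 2]  free=[FFF.F......]
after unlink(a) → b:[0, 1, 2]  free=[FFF........]

blocks(b) = [0, 1, 2]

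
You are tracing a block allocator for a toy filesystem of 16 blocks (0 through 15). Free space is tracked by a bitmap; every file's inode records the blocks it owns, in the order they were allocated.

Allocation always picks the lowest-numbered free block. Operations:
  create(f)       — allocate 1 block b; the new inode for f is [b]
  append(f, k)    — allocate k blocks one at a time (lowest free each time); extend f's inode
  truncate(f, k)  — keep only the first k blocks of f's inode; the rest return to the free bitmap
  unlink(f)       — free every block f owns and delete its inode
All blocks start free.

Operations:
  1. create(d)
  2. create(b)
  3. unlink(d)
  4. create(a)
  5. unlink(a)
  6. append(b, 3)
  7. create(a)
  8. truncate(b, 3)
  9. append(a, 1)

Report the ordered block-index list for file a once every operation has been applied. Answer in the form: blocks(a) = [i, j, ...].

create(d): bitmap=F............... | d=[0]
create(b): bitmap=FF.............. | b=[1] d=[0]
unlink(d): bitmap=.F.............. | b=[1]
create(a): bitmap=FF.............. | a=[0] b=[1]
unlink(a): bitmap=.F.............. | b=[1]
append(b, 3): bitmap=FFFF............ | b=[1, 0, 2, 3]
create(a): bitmap=FFFFF........... | a=[4] b=[1, 0, 2, 3]
truncate(b, 3): bitmap=FFF.F........... | a=[4] b=[1, 0, 2]
append(a, 1): bitmap=FFFFF........... | a=[4, 3] b=[1, 0, 2]

blocks(a) = [4, 3]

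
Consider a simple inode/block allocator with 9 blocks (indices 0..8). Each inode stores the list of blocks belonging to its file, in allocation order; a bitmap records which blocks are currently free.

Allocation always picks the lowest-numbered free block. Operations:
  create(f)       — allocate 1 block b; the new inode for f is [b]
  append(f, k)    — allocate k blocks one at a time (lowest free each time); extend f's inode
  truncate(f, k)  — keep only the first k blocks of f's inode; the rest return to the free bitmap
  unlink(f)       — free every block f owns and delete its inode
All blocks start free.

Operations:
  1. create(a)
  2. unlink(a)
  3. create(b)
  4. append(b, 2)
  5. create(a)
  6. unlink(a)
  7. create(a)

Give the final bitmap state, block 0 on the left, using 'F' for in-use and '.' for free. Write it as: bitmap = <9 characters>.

bitmap = FFFF.....

after create(a) → a:[0]  free=[F........]
after unlink(a) →   free=[.........]
after create(b) → b:[0]  free=[F........]
after append(b, 2) → b:[0, 1, 2]  free=[FFF......]
after create(a) → a:[3], b:[0, 1, 2]  free=[FFFF.....]
after unlink(a) → b:[0, 1, 2]  free=[FFF......]
after create(a) → a:[3], b:[0, 1, 2]  free=[FFFF.....]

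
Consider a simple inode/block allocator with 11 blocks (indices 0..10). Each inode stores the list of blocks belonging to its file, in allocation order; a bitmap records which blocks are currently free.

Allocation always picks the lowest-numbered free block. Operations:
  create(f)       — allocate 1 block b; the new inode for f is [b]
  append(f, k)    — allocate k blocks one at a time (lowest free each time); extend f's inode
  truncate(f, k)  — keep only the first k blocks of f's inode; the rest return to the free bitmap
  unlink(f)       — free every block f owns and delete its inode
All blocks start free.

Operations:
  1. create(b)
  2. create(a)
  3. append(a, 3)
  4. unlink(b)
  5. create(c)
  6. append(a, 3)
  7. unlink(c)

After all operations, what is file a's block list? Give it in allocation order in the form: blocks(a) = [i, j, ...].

blocks(a) = [1, 2, 3, 4, 5, 6, 7]

[1] create(b) — b=0 (map F..........)
[2] create(a) — a=1 b=0 (map FF.........)
[3] append(a, 3) — a=1,2,3,4 b=0 (map FFFFF......)
[4] unlink(b) — a=1,2,3,4 (map .FFFF......)
[5] create(c) — a=1,2,3,4 c=0 (map FFFFF......)
[6] append(a, 3) — a=1,2,3,4,5,6,7 c=0 (map FFFFFFFF...)
[7] unlink(c) — a=1,2,3,4,5,6,7 (map .FFFFFFF...)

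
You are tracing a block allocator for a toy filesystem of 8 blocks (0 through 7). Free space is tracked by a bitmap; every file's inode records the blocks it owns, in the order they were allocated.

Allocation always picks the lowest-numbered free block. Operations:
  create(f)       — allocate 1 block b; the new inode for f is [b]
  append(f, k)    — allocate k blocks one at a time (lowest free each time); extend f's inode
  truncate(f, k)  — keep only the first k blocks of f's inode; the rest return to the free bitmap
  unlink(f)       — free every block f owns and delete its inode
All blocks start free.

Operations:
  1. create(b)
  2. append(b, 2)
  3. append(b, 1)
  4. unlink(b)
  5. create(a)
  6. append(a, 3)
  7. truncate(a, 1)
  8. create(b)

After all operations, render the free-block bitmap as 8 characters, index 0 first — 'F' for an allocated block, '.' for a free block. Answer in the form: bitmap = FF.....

bitmap = FF......

after create(b) → b:[0]  free=[F.......]
after append(b, 2) → b:[0, 1, 2]  free=[FFF.....]
after append(b, 1) → b:[0, 1, 2, 3]  free=[FFFF....]
after unlink(b) →   free=[........]
after create(a) → a:[0]  free=[F.......]
after append(a, 3) → a:[0, 1, 2, 3]  free=[FFFF....]
after truncate(a, 1) → a:[0]  free=[F.......]
after create(b) → a:[0], b:[1]  free=[FF......]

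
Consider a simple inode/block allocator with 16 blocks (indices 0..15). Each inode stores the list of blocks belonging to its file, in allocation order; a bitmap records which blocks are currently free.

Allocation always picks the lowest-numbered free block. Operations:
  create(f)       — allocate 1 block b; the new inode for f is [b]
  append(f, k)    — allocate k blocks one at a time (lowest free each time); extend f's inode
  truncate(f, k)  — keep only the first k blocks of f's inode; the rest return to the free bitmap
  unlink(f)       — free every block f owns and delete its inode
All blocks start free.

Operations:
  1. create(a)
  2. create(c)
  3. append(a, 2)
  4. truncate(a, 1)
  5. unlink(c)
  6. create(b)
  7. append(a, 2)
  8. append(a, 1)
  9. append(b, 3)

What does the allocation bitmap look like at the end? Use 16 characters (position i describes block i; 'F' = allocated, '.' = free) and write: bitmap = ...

bitmap = FFFFFFFF........

after create(a) → a:[0]  free=[F...............]
after create(c) → a:[0], c:[1]  free=[FF..............]
after append(a, 2) → a:[0, 2, 3], c:[1]  free=[FFFF............]
after truncate(a, 1) → a:[0], c:[1]  free=[FF..............]
after unlink(c) → a:[0]  free=[F...............]
after create(b) → a:[0], b:[1]  free=[FF..............]
after append(a, 2) → a:[0, 2, 3], b:[1]  free=[FFFF............]
after append(a, 1) → a:[0, 2, 3, 4], b:[1]  free=[FFFFF...........]
after append(b, 3) → a:[0, 2, 3, 4], b:[1, 5, 6, 7]  free=[FFFFFFFF........]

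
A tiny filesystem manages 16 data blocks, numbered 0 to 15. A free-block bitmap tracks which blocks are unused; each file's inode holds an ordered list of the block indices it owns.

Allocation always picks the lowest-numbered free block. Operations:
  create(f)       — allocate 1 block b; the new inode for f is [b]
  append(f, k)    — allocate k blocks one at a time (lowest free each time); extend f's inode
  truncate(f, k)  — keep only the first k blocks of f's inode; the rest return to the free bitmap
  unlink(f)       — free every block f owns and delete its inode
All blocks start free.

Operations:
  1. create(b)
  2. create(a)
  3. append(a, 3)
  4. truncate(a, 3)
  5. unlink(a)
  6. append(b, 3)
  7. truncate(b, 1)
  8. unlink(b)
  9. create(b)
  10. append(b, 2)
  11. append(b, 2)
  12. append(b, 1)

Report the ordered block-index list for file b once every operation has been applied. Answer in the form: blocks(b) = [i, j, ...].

after create(b) → b:[0]  free=[F...............]
after create(a) → a:[1], b:[0]  free=[FF..............]
after append(a, 3) → a:[1, 2, 3, 4], b:[0]  free=[FFFFF...........]
after truncate(a, 3) → a:[1, 2, 3], b:[0]  free=[FFFF............]
after unlink(a) → b:[0]  free=[F...............]
after append(b, 3) → b:[0, 1, 2, 3]  free=[FFFF............]
after truncate(b, 1) → b:[0]  free=[F...............]
after unlink(b) →   free=[................]
after create(b) → b:[0]  free=[F...............]
after append(b, 2) → b:[0, 1, 2]  free=[FFF.............]
after append(b, 2) → b:[0, 1, 2, 3, 4]  free=[FFFFF...........]
after append(b, 1) → b:[0, 1, 2, 3, 4, 5]  free=[FFFFFF..........]

blocks(b) = [0, 1, 2, 3, 4, 5]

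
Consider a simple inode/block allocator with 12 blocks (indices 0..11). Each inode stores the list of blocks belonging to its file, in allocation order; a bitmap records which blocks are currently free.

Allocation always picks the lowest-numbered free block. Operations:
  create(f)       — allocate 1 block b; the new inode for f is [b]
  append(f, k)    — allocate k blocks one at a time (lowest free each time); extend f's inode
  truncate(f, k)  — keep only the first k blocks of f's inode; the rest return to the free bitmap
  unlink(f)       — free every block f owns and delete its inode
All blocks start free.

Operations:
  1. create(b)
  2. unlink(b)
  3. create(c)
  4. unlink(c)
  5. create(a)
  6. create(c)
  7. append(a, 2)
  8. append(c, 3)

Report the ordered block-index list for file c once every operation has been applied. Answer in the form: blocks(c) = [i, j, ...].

create(b): bitmap=F........... | b=[0]
unlink(b): bitmap=............ | 
create(c): bitmap=F........... | c=[0]
unlink(c): bitmap=............ | 
create(a): bitmap=F........... | a=[0]
create(c): bitmap=FF.......... | a=[0] c=[1]
append(a, 2): bitmap=FFFF........ | a=[0, 2, 3] c=[1]
append(c, 3): bitmap=FFFFFFF..... | a=[0, 2, 3] c=[1, 4, 5, 6]

blocks(c) = [1, 4, 5, 6]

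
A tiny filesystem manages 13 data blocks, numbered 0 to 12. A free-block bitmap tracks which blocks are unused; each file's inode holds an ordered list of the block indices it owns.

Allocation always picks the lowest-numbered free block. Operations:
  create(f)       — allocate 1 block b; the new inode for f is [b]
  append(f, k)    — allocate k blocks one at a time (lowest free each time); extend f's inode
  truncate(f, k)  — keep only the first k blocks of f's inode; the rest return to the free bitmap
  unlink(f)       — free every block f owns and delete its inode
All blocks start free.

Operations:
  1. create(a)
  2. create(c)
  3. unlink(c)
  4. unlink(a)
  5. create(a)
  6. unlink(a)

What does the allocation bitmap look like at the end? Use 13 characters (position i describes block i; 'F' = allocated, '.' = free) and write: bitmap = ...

bitmap = .............

[1] create(a) — a=0 (map F............)
[2] create(c) — a=0 c=1 (map FF...........)
[3] unlink(c) — a=0 (map F............)
[4] unlink(a) —  (map .............)
[5] create(a) — a=0 (map F............)
[6] unlink(a) —  (map .............)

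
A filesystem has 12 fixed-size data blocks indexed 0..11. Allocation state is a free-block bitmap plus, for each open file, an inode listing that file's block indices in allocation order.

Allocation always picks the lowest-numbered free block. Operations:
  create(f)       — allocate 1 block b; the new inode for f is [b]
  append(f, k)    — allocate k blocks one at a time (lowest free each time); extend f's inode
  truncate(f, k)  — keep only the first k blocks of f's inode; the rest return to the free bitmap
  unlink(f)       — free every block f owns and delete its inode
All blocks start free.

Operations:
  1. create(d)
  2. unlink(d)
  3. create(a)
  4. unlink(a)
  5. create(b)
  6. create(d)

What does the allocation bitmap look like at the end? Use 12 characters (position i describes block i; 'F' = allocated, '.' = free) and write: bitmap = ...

create(d): bitmap=F........... | d=[0]
unlink(d): bitmap=............ | 
create(a): bitmap=F........... | a=[0]
unlink(a): bitmap=............ | 
create(b): bitmap=F........... | b=[0]
create(d): bitmap=FF.......... | b=[0] d=[1]

bitmap = FF..........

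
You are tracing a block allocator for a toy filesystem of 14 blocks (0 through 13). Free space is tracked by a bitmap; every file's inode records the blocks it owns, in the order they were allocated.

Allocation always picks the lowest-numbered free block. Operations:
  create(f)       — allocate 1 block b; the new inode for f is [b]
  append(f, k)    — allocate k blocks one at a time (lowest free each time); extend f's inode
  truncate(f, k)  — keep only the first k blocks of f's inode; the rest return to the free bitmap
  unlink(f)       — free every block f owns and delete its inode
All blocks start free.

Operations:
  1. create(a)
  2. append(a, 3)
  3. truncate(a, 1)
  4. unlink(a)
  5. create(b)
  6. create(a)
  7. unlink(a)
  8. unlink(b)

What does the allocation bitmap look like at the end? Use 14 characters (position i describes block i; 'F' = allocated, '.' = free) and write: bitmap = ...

[1] create(a) — a=0 (map F.............)
[2] append(a, 3) — a=0,1,2,3 (map FFFF..........)
[3] truncate(a, 1) — a=0 (map F.............)
[4] unlink(a) —  (map ..............)
[5] create(b) — b=0 (map F.............)
[6] create(a) — a=1 b=0 (map FF............)
[7] unlink(a) — b=0 (map F.............)
[8] unlink(b) —  (map ..............)

bitmap = ..............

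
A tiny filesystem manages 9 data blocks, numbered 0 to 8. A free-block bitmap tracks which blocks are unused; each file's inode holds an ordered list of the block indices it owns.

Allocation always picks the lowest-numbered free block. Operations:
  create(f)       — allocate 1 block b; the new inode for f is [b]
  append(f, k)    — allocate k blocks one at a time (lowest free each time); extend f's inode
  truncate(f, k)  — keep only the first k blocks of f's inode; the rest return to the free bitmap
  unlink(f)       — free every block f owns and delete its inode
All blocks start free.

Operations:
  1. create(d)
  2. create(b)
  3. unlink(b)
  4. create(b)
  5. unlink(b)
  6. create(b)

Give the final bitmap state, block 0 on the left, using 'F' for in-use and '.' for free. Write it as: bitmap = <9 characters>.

create(d): bitmap=F........ | d=[0]
create(b): bitmap=FF....... | b=[1] d=[0]
unlink(b): bitmap=F........ | d=[0]
create(b): bitmap=FF....... | b=[1] d=[0]
unlink(b): bitmap=F........ | d=[0]
create(b): bitmap=FF....... | b=[1] d=[0]

bitmap = FF.......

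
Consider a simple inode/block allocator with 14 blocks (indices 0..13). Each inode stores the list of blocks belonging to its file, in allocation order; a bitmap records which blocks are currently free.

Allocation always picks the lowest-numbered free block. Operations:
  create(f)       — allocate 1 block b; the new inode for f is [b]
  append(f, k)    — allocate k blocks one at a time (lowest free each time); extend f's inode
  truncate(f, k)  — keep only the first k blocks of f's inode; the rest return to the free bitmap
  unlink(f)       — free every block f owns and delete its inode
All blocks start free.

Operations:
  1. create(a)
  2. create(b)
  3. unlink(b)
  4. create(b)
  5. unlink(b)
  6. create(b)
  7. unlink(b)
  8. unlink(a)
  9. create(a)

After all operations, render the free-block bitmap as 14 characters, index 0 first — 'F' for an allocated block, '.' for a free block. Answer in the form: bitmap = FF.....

[1] create(a) — a=0 (map F.............)
[2] create(b) — a=0 b=1 (map FF............)
[3] unlink(b) — a=0 (map F.............)
[4] create(b) — a=0 b=1 (map FF............)
[5] unlink(b) — a=0 (map F.............)
[6] create(b) — a=0 b=1 (map FF............)
[7] unlink(b) — a=0 (map F.............)
[8] unlink(a) —  (map ..............)
[9] create(a) — a=0 (map F.............)

bitmap = F.............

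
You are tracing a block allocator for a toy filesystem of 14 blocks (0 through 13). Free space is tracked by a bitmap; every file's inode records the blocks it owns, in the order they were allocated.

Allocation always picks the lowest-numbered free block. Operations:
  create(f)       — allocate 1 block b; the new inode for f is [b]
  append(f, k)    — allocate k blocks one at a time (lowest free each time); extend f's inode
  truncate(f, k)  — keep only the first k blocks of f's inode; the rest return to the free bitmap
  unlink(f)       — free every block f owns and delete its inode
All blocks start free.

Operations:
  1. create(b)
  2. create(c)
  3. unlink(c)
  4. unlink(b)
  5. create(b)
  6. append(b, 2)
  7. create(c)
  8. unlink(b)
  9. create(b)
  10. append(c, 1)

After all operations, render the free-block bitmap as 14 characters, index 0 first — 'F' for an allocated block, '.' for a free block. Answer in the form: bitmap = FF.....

create(b): bitmap=F............. | b=[0]
create(c): bitmap=FF............ | b=[0] c=[1]
unlink(c): bitmap=F............. | b=[0]
unlink(b): bitmap=.............. | 
create(b): bitmap=F............. | b=[0]
append(b, 2): bitmap=FFF........... | b=[0, 1, 2]
create(c): bitmap=FFFF.......... | b=[0, 1, 2] c=[3]
unlink(b): bitmap=...F.......... | c=[3]
create(b): bitmap=F..F.......... | b=[0] c=[3]
append(c, 1): bitmap=FF.F.......... | b=[0] c=[3, 1]

bitmap = FF.F..........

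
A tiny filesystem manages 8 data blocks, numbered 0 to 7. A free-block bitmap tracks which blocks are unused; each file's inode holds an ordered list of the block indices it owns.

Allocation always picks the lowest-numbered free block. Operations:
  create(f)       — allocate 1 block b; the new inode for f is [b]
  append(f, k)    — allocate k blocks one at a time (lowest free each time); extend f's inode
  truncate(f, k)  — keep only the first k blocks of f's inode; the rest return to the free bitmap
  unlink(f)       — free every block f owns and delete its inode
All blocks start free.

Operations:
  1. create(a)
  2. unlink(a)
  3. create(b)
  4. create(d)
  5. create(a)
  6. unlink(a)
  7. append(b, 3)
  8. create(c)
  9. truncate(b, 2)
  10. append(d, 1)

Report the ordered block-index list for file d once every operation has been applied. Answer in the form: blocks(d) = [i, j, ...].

blocks(d) = [1, 3]

after create(a) → a:[0]  free=[F.......]
after unlink(a) →   free=[........]
after create(b) → b:[0]  free=[F.......]
after create(d) → b:[0], d:[1]  free=[FF......]
after create(a) → a:[2], b:[0], d:[1]  free=[FFF.....]
after unlink(a) → b:[0], d:[1]  free=[FF......]
after append(b, 3) → b:[0, 2, 3, 4], d:[1]  free=[FFFFF...]
after create(c) → b:[0, 2, 3, 4], c:[5], d:[1]  free=[FFFFFF..]
after truncate(b, 2) → b:[0, 2], c:[5], d:[1]  free=[FFF..F..]
after append(d, 1) → b:[0, 2], c:[5], d:[1, 3]  free=[FFFF.F..]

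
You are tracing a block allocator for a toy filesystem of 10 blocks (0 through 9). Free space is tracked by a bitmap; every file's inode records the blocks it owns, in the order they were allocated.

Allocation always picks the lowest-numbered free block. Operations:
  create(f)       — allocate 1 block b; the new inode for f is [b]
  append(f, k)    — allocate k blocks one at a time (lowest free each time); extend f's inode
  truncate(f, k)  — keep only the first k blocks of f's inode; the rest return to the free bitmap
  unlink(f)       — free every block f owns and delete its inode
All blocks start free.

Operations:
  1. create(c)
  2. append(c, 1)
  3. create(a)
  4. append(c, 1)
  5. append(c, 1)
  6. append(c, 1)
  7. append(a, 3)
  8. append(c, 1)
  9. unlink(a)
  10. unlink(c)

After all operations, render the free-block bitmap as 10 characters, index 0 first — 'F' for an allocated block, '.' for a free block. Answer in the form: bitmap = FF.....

after create(c) → c:[0]  free=[F.........]
after append(c, 1) → c:[0, 1]  free=[FF........]
after create(a) → a:[2], c:[0, 1]  free=[FFF.......]
after append(c, 1) → a:[2], c:[0, 1, 3]  free=[FFFF......]
after append(c, 1) → a:[2], c:[0, 1, 3, 4]  free=[FFFFF.....]
after append(c, 1) → a:[2], c:[0, 1, 3, 4, 5]  free=[FFFFFF....]
after append(a, 3) → a:[2, 6, 7, 8], c:[0, 1, 3, 4, 5]  free=[FFFFFFFFF.]
after append(c, 1) → a:[2, 6, 7, 8], c:[0, 1, 3, 4, 5, 9]  free=[FFFFFFFFFF]
after unlink(a) → c:[0, 1, 3, 4, 5, 9]  free=[FF.FFF...F]
after unlink(c) →   free=[..........]

bitmap = ..........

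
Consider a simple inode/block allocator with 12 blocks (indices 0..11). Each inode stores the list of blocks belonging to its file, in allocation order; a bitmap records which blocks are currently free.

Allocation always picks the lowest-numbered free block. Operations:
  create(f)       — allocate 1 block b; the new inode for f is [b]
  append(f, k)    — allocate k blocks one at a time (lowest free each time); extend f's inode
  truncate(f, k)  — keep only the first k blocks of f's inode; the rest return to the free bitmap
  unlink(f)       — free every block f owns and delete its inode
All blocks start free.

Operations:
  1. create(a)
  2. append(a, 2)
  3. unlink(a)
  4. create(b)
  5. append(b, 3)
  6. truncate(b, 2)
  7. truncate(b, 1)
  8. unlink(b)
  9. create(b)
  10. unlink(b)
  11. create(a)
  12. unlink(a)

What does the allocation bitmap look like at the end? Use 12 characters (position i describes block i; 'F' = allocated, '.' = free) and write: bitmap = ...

bitmap = ............

after create(a) → a:[0]  free=[F...........]
after append(a, 2) → a:[0, 1, 2]  free=[FFF.........]
after unlink(a) →   free=[............]
after create(b) → b:[0]  free=[F...........]
after append(b, 3) → b:[0, 1, 2, 3]  free=[FFFF........]
after truncate(b, 2) → b:[0, 1]  free=[FF..........]
after truncate(b, 1) → b:[0]  free=[F...........]
after unlink(b) →   free=[............]
after create(b) → b:[0]  free=[F...........]
after unlink(b) →   free=[............]
after create(a) → a:[0]  free=[F...........]
after unlink(a) →   free=[............]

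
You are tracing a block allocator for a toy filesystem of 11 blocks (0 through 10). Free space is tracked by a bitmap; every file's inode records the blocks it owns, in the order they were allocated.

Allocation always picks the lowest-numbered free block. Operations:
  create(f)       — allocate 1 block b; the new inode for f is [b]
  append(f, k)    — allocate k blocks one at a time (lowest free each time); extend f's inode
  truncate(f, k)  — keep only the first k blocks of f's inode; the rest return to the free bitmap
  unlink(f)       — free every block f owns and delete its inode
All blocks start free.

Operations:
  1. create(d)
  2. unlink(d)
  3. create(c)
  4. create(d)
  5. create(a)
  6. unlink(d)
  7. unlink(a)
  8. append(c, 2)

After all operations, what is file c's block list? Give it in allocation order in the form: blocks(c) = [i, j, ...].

blocks(c) = [0, 1, 2]

[1] create(d) — d=0 (map F..........)
[2] unlink(d) —  (map ...........)
[3] create(c) — c=0 (map F..........)
[4] create(d) — c=0 d=1 (map FF.........)
[5] create(a) — a=2 c=0 d=1 (map FFF........)
[6] unlink(d) — a=2 c=0 (map F.F........)
[7] unlink(a) — c=0 (map F..........)
[8] append(c, 2) — c=0,1,2 (map FFF........)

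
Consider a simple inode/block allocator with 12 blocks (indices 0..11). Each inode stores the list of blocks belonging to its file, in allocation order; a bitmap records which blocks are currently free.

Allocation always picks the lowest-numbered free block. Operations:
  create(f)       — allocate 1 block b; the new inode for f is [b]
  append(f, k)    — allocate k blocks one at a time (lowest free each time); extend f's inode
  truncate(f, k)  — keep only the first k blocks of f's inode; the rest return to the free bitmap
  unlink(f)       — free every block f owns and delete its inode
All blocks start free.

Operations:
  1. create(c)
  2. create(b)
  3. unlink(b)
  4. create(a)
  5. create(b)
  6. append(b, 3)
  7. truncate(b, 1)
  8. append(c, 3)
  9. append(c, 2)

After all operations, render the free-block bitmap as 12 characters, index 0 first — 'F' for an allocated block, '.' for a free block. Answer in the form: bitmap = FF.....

[1] create(c) — c=0 (map F...........)
[2] create(b) — b=1 c=0 (map FF..........)
[3] unlink(b) — c=0 (map F...........)
[4] create(a) — a=1 c=0 (map FF..........)
[5] create(b) — a=1 b=2 c=0 (map FFF.........)
[6] append(b, 3) — a=1 b=2,3,4,5 c=0 (map FFFFFF......)
[7] truncate(b, 1) — a=1 b=2 c=0 (map FFF.........)
[8] append(c, 3) — a=1 b=2 c=0,3,4,5 (map FFFFFF......)
[9] append(c, 2) — a=1 b=2 c=0,3,4,5,6,7 (map FFFFFFFF....)

bitmap = FFFFFFFF....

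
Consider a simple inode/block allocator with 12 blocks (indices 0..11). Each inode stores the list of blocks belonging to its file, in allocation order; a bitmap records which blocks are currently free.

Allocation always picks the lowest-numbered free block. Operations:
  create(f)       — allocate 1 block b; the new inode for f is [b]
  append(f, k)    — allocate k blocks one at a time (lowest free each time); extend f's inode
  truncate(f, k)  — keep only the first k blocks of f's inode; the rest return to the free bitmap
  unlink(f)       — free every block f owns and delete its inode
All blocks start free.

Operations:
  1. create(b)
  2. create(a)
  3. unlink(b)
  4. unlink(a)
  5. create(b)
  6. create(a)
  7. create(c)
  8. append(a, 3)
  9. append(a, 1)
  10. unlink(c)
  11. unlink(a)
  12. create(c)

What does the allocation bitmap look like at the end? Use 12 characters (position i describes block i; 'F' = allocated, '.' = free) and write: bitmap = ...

bitmap = FF..........

[1] create(b) — b=0 (map F...........)
[2] create(a) — a=1 b=0 (map FF..........)
[3] unlink(b) — a=1 (map .F..........)
[4] unlink(a) —  (map ............)
[5] create(b) — b=0 (map F...........)
[6] create(a) — a=1 b=0 (map FF..........)
[7] create(c) — a=1 b=0 c=2 (map FFF.........)
[8] append(a, 3) — a=1,3,4,5 b=0 c=2 (map FFFFFF......)
[9] append(a, 1) — a=1,3,4,5,6 b=0 c=2 (map FFFFFFF.....)
[10] unlink(c) — a=1,3,4,5,6 b=0 (map FF.FFFF.....)
[11] unlink(a) — b=0 (map F...........)
[12] create(c) — b=0 c=1 (map FF..........)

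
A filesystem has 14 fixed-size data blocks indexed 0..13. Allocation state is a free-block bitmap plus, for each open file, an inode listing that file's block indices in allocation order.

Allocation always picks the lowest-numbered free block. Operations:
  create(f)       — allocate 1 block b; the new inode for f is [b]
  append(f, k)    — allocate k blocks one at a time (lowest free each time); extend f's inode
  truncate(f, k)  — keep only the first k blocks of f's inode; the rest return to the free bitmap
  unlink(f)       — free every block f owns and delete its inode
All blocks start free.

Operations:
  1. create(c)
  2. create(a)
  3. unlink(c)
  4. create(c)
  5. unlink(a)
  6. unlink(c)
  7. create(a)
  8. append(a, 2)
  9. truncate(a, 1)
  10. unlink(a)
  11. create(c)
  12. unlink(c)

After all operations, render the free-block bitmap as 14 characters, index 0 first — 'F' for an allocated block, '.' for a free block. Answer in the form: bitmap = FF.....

create(c): bitmap=F............. | c=[0]
create(a): bitmap=FF............ | a=[1] c=[0]
unlink(c): bitmap=.F............ | a=[1]
create(c): bitmap=FF............ | a=[1] c=[0]
unlink(a): bitmap=F............. | c=[0]
unlink(c): bitmap=.............. | 
create(a): bitmap=F............. | a=[0]
append(a, 2): bitmap=FFF........... | a=[0, 1, 2]
truncate(a, 1): bitmap=F............. | a=[0]
unlink(a): bitmap=.............. | 
create(c): bitmap=F............. | c=[0]
unlink(c): bitmap=.............. | 

bitmap = ..............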